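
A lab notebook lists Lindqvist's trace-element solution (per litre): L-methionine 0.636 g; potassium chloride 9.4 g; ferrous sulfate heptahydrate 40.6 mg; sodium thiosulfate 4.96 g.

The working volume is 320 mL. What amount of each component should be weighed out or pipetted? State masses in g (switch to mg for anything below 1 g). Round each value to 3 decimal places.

L-methionine 203.520 mg; potassium chloride 3.008 g; ferrous sulfate heptahydrate 12.992 mg; sodium thiosulfate 1.587 g

Ratio of target to recipe volume: 320 / 1000 = 0.32.
L-methionine: 0.636 g × (320 mL / 1000 mL) = 0.20352 g = 203.520 mg
potassium chloride: 9.4 g × (320 mL / 1000 mL) = 3.008 g
ferrous sulfate heptahydrate: 40.6 mg × (320 mL / 1000 mL) = 12.992 mg
sodium thiosulfate: 4.96 g × (320 mL / 1000 mL) = 1.587 g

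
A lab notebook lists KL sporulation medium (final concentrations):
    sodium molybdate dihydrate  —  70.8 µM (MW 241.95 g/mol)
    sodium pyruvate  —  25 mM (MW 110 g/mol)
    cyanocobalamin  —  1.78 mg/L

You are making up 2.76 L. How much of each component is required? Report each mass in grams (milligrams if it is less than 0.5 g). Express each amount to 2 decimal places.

Working volume: 2.76 L.
sodium molybdate dihydrate: 70.8 µmol/L × 241.95 g/mol × 2.76 L ÷ 1000 = 47.28 mg
sodium pyruvate: 25 mmol/L × 110 g/mol × 2.76 L ÷ 1000 = 7.59 g
cyanocobalamin: 1.78 mg/L × 2.76 L = 4.91 mg

sodium molybdate dihydrate 47.28 mg; sodium pyruvate 7.59 g; cyanocobalamin 4.91 mg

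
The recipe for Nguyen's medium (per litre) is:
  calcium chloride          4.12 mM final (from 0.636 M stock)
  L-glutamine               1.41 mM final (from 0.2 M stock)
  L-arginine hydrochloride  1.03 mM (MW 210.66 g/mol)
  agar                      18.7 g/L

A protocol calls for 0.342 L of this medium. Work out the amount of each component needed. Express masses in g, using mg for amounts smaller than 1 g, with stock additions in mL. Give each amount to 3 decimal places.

Working volume: 0.342 L.
calcium chloride: C1V1 = C2V2 → 4.12 mM × 342 mL ÷ 636 mM = 2.215 mL
L-glutamine: dilute stock: 1.41 mM × 342 mL ÷ 200 mM = 2.411 mL
L-arginine hydrochloride: 1.03 mmol/L × 210.66 mg/mmol × 0.342 L = 74.207 mg
agar: 18.7 g/L × 0.342 L = 6.395 g

calcium chloride 2.215 mL; L-glutamine 2.411 mL; L-arginine hydrochloride 74.207 mg; agar 6.395 g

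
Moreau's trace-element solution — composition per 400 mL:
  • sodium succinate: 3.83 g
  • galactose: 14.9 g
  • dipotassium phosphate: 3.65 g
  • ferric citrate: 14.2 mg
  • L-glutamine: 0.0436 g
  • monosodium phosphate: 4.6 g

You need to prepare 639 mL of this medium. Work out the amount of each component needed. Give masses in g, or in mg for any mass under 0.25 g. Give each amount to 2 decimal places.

Scale factor = 639 mL / 400 mL = 1.5975.
sodium succinate: 3.83 g × (639 mL / 400 mL) = 6.12 g
galactose: 14.9 g × (639 mL / 400 mL) = 23.80 g
dipotassium phosphate: 3.65 g × (639 mL / 400 mL) = 5.83 g
ferric citrate: 14.2 mg × (639 mL / 400 mL) = 22.68 mg
L-glutamine: 0.0436 g × (639 mL / 400 mL) = 0.069651 g = 69.65 mg
monosodium phosphate: 4.6 g × (639 mL / 400 mL) = 7.35 g

sodium succinate 6.12 g; galactose 23.80 g; dipotassium phosphate 5.83 g; ferric citrate 22.68 mg; L-glutamine 69.65 mg; monosodium phosphate 7.35 g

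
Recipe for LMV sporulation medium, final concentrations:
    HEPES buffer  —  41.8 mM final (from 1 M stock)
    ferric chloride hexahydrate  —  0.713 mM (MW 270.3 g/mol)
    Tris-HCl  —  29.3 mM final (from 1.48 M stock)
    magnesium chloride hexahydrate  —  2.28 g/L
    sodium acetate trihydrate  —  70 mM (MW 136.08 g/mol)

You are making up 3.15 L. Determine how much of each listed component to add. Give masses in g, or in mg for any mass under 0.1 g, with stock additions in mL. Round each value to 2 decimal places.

Working volume: 3.15 L.
HEPES buffer: dilute stock: 41.8 mM × 3150 mL ÷ 1000 mM = 131.67 mL
ferric chloride hexahydrate: 0.713 mmol/L × 270.3 g/mol × 3.15 L ÷ 1000 = 0.61 g
Tris-HCl: dilute stock: 29.3 mM × 3150 mL ÷ 1480 mM = 62.36 mL
magnesium chloride hexahydrate: 2.28 g/L × 3.15 L = 7.18 g
sodium acetate trihydrate: 70 mmol/L × 136.08 g/mol × 3.15 L ÷ 1000 = 30.01 g

HEPES buffer 131.67 mL; ferric chloride hexahydrate 0.61 g; Tris-HCl 62.36 mL; magnesium chloride hexahydrate 7.18 g; sodium acetate trihydrate 30.01 g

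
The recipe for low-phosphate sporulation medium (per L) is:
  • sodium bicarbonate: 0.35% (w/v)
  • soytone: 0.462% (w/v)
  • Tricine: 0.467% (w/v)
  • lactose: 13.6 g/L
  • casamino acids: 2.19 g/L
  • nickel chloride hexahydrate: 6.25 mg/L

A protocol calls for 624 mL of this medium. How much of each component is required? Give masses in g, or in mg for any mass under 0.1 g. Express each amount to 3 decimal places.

sodium bicarbonate 2.184 g; soytone 2.883 g; Tricine 2.914 g; lactose 8.486 g; casamino acids 1.367 g; nickel chloride hexahydrate 3.900 mg

Scale factor relative to 1 L: 0.624.
sodium bicarbonate: 0.35% w/v = 3.5 g/L → 3.5 × 0.624 L = 2.184 g
soytone: 0.462% w/v = 4.62 g/L → 4.62 × 0.624 L = 2.883 g
Tricine: 0.467 g per 100 mL × 624 mL ÷ 100 = 2.914 g
lactose: 13.6 g/L × 0.624 L = 8.486 g
casamino acids: 2.19 g/L × 0.624 L = 1.367 g
nickel chloride hexahydrate: 6.25 mg/L × 0.624 L = 3.900 mg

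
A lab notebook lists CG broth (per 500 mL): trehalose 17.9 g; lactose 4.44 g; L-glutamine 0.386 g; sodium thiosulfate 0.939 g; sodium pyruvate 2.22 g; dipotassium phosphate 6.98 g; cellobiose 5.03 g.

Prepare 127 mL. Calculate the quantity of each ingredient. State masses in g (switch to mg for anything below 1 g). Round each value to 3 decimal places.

trehalose 4.547 g; lactose 1.128 g; L-glutamine 98.044 mg; sodium thiosulfate 238.506 mg; sodium pyruvate 563.880 mg; dipotassium phosphate 1.773 g; cellobiose 1.278 g

Scale factor = 127 mL / 500 mL = 0.254.
trehalose: 17.9 g × (127 mL / 500 mL) = 4.547 g
lactose: 4.44 g × (127 mL / 500 mL) = 1.128 g
L-glutamine: 0.386 g × (127 mL / 500 mL) = 0.098044 g = 98.044 mg
sodium thiosulfate: 0.939 g × (127 mL / 500 mL) = 0.238506 g = 238.506 mg
sodium pyruvate: 2.22 g × (127 mL / 500 mL) = 0.56388 g = 563.880 mg
dipotassium phosphate: 6.98 g × (127 mL / 500 mL) = 1.773 g
cellobiose: 5.03 g × (127 mL / 500 mL) = 1.278 g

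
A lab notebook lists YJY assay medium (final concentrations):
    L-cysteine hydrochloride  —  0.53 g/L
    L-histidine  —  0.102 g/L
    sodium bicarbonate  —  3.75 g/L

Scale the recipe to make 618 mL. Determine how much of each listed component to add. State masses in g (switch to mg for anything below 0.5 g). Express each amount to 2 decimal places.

L-cysteine hydrochloride 327.54 mg; L-histidine 63.04 mg; sodium bicarbonate 2.32 g

Working volume: 618 mL = 0.618 L.
L-cysteine hydrochloride: 0.53 g/L × 0.618 L = 0.32754 g = 327.54 mg
L-histidine: 0.102 g/L × 0.618 L = 0.063036 g = 63.04 mg
sodium bicarbonate: 3.75 g/L × 0.618 L = 2.32 g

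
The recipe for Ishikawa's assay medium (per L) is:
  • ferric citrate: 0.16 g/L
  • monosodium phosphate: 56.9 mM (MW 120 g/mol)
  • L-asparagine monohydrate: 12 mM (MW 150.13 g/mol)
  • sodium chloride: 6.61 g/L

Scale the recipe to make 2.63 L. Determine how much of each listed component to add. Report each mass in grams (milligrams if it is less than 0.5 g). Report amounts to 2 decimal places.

ferric citrate 420.80 mg; monosodium phosphate 17.96 g; L-asparagine monohydrate 4.74 g; sodium chloride 17.38 g

Working volume: 2.63 L.
ferric citrate: 0.16 g/L × 2.63 L = 0.4208 g = 420.80 mg
monosodium phosphate: 56.9 mmol/L × 120 g/mol × 2.63 L ÷ 1000 = 17.96 g
L-asparagine monohydrate: 12 mmol/L × 150.13 g/mol × 2.63 L ÷ 1000 = 4.74 g
sodium chloride: 6.61 g/L × 2.63 L = 17.38 g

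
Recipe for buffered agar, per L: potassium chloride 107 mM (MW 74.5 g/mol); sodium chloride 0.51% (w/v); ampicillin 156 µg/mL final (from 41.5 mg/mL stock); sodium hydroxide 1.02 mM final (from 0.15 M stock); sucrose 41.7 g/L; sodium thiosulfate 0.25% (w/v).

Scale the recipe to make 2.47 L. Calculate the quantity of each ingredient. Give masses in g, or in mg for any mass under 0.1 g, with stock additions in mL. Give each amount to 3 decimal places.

potassium chloride 19.690 g; sodium chloride 12.597 g; ampicillin 9.285 mL; sodium hydroxide 16.796 mL; sucrose 102.999 g; sodium thiosulfate 6.175 g

Scale factor relative to 1 L: 2.47.
potassium chloride: 107 mmol/L × 74.5 g/mol × 2.47 L ÷ 1000 = 19.690 g
sodium chloride: 0.51 g per 100 mL × 2470 mL ÷ 100 = 12.597 g
ampicillin: V = C2·V2/C1 = 156 µg/mL × 2470 mL ÷ 41500 µg/mL = 9.285 mL
sodium hydroxide: dilute stock: 1.02 mM × 2470 mL ÷ 150 mM = 16.796 mL
sucrose: 41.7 g/L × 2.47 L = 102.999 g
sodium thiosulfate: 0.25% w/v = 2.5 g/L → 2.5 × 2.47 L = 6.175 g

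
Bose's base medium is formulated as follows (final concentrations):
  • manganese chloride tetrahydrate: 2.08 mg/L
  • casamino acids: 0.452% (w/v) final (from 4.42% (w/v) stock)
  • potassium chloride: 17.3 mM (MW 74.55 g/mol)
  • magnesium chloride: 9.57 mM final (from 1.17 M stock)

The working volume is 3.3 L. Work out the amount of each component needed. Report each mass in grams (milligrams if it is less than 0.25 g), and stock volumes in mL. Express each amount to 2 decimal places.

Scale factor relative to 1 L: 3.3.
manganese chloride tetrahydrate: 2.08 mg/L × 3.3 L = 6.86 mg
casamino acids: V = C2·V2/C1 = 0.452% ÷ 4.42% × 3300 mL = 337.47 mL
potassium chloride: 17.3 mmol/L × 74.55 g/mol × 3.3 L ÷ 1000 = 4.26 g
magnesium chloride: dilute stock: 9.57 mM × 3300 mL ÷ 1170 mM = 26.99 mL

manganese chloride tetrahydrate 6.86 mg; casamino acids 337.47 mL; potassium chloride 4.26 g; magnesium chloride 26.99 mL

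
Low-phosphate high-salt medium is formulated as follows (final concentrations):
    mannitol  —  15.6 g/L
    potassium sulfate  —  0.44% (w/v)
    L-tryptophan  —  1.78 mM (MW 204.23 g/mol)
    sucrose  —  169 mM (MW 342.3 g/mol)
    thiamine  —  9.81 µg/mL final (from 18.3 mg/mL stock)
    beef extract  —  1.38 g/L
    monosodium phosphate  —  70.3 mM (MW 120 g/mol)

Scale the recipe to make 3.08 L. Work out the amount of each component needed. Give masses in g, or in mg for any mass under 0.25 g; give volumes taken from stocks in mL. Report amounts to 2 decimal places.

mannitol 48.05 g; potassium sulfate 13.55 g; L-tryptophan 1.12 g; sucrose 178.17 g; thiamine 1.65 mL; beef extract 4.25 g; monosodium phosphate 25.98 g

Scale factor relative to 1 L: 3.08.
mannitol: 15.6 g/L × 3.08 L = 48.05 g
potassium sulfate: 0.44 g per 100 mL × 3080 mL ÷ 100 = 13.55 g
L-tryptophan: 1.78 mmol/L × 204.23 g/mol × 3.08 L ÷ 1000 = 1.12 g
sucrose: 169 mmol/L × 342.3 g/mol × 3.08 L ÷ 1000 = 178.17 g
thiamine: V = C2·V2/C1 = 9.81 µg/mL × 3080 mL ÷ 18300 µg/mL = 1.65 mL
beef extract: 1.38 g/L × 3.08 L = 4.25 g
monosodium phosphate: 70.3 mmol/L × 120 g/mol × 3.08 L ÷ 1000 = 25.98 g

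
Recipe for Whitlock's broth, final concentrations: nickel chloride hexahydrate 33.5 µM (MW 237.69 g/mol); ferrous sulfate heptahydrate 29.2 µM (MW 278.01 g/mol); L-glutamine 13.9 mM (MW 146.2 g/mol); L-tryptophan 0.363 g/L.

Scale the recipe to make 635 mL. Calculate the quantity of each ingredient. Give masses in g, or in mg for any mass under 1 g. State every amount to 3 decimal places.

Scale factor relative to 1 L: 0.635.
nickel chloride hexahydrate: 33.5 µmol/L × 237.69 g/mol × 0.635 L ÷ 1000 = 5.056 mg
ferrous sulfate heptahydrate: 29.2 µmol/L × 278.01 g/mol × 0.635 L ÷ 1000 = 5.155 mg
L-glutamine: 13.9 mmol/L × 146.2 g/mol × 0.635 L ÷ 1000 = 1.290 g
L-tryptophan: 0.363 g/L × 0.635 L = 0.230505 g = 230.505 mg

nickel chloride hexahydrate 5.056 mg; ferrous sulfate heptahydrate 5.155 mg; L-glutamine 1.290 g; L-tryptophan 230.505 mg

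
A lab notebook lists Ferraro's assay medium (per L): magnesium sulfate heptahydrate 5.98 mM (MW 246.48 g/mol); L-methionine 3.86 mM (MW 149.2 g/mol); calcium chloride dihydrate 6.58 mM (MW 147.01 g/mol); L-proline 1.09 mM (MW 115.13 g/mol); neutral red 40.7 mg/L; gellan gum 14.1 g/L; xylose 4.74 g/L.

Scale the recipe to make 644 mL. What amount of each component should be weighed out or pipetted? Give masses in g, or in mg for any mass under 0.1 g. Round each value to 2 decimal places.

Scale factor relative to 1 L: 0.644.
magnesium sulfate heptahydrate: 5.98 mmol/L × 246.48 g/mol × 0.644 L ÷ 1000 = 0.95 g
L-methionine: 3.86 mmol/L × 149.2 g/mol × 0.644 L ÷ 1000 = 0.37 g
calcium chloride dihydrate: 6.58 mmol/L × 147.01 g/mol × 0.644 L ÷ 1000 = 0.62 g
L-proline: 1.09 mmol/L × 115.13 mg/mmol × 0.644 L = 80.82 mg
neutral red: 40.7 mg/L × 0.644 L = 26.21 mg
gellan gum: 14.1 g/L × 0.644 L = 9.08 g
xylose: 4.74 g/L × 0.644 L = 3.05 g

magnesium sulfate heptahydrate 0.95 g; L-methionine 0.37 g; calcium chloride dihydrate 0.62 g; L-proline 80.82 mg; neutral red 26.21 mg; gellan gum 9.08 g; xylose 3.05 g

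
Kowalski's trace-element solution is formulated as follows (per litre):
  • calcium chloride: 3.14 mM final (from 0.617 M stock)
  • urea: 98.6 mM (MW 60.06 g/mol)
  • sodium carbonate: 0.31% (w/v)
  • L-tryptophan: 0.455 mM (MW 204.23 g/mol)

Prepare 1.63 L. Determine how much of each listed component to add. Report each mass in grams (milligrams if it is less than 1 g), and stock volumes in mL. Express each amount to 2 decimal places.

calcium chloride 8.30 mL; urea 9.65 g; sodium carbonate 5.05 g; L-tryptophan 151.47 mg

Scale factor relative to 1 L: 1.63.
calcium chloride: C1V1 = C2V2 → 3.14 mM × 1630 mL ÷ 617 mM = 8.30 mL
urea: 98.6 mmol/L × 60.06 g/mol × 1.63 L ÷ 1000 = 9.65 g
sodium carbonate: 0.31% w/v = 3.1 g/L → 3.1 × 1.63 L = 5.05 g
L-tryptophan: 0.455 mmol/L × 204.23 mg/mmol × 1.63 L = 151.47 mg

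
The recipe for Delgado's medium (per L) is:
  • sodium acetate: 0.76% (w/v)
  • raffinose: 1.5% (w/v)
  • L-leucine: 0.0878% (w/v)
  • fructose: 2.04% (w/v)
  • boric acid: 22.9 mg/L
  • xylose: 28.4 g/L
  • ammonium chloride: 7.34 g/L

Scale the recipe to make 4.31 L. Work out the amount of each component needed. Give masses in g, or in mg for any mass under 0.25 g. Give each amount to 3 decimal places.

sodium acetate 32.756 g; raffinose 64.650 g; L-leucine 3.784 g; fructose 87.924 g; boric acid 98.699 mg; xylose 122.404 g; ammonium chloride 31.635 g

Scale factor relative to 1 L: 4.31.
sodium acetate: 0.76% w/v = 7.6 g/L → 7.6 × 4.31 L = 32.756 g
raffinose: 1.5% w/v = 15 g/L → 15 × 4.31 L = 64.650 g
L-leucine: 0.0878 g per 100 mL × 4310 mL ÷ 100 = 3.784 g
fructose: 2.04% w/v = 20.4 g/L → 20.4 × 4.31 L = 87.924 g
boric acid: 22.9 mg/L × 4.31 L = 98.699 mg
xylose: 28.4 g/L × 4.31 L = 122.404 g
ammonium chloride: 7.34 g/L × 4.31 L = 31.635 g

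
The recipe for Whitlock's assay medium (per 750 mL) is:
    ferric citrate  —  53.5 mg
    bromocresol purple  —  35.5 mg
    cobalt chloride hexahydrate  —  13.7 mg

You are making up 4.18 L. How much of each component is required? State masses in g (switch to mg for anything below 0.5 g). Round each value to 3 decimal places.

ferric citrate 298.173 mg; bromocresol purple 197.853 mg; cobalt chloride hexahydrate 76.355 mg

Ratio of target to recipe volume: 4180 / 750 = 5.57333.
ferric citrate: 53.5 mg × (4180 mL / 750 mL) = 298.173 mg
bromocresol purple: 35.5 mg × (4180 mL / 750 mL) = 197.853 mg
cobalt chloride hexahydrate: 13.7 mg × (4180 mL / 750 mL) = 76.355 mg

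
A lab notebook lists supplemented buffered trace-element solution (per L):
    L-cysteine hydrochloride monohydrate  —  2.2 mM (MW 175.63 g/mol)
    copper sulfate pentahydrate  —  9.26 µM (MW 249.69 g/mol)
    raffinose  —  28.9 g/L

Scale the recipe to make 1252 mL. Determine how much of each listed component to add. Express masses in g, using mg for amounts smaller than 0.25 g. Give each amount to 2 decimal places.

Working volume: 1252 mL = 1.252 L.
L-cysteine hydrochloride monohydrate: 2.2 mmol/L × 175.63 g/mol × 1.252 L ÷ 1000 = 0.48 g
copper sulfate pentahydrate: 9.26 µmol/L × 249.69 g/mol × 1.252 L ÷ 1000 = 2.89 mg
raffinose: 28.9 g/L × 1.252 L = 36.18 g

L-cysteine hydrochloride monohydrate 0.48 g; copper sulfate pentahydrate 2.89 mg; raffinose 36.18 g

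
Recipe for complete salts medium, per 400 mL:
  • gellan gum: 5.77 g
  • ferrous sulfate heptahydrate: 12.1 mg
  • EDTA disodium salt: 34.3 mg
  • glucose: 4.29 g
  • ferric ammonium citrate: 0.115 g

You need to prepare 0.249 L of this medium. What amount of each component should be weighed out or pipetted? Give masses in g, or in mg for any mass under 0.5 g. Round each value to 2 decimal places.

gellan gum 3.59 g; ferrous sulfate heptahydrate 7.53 mg; EDTA disodium salt 21.35 mg; glucose 2.67 g; ferric ammonium citrate 71.59 mg

Ratio of target to recipe volume: 249 / 400 = 0.6225.
gellan gum: 5.77 g × (249 mL / 400 mL) = 3.59 g
ferrous sulfate heptahydrate: 12.1 mg × (249 mL / 400 mL) = 7.53 mg
EDTA disodium salt: 34.3 mg × (249 mL / 400 mL) = 21.35 mg
glucose: 4.29 g × (249 mL / 400 mL) = 2.67 g
ferric ammonium citrate: 0.115 g × (249 mL / 400 mL) = 0.0715875 g = 71.59 mg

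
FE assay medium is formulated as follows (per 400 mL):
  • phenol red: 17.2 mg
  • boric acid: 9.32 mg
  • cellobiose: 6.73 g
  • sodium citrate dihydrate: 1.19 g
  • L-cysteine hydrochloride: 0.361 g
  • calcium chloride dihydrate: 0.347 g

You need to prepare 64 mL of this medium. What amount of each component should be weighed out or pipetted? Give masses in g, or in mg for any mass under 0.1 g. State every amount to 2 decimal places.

phenol red 2.75 mg; boric acid 1.49 mg; cellobiose 1.08 g; sodium citrate dihydrate 0.19 g; L-cysteine hydrochloride 57.76 mg; calcium chloride dihydrate 55.52 mg

Scale factor = 64 mL / 400 mL = 0.16.
phenol red: 17.2 mg × (64 mL / 400 mL) = 2.75 mg
boric acid: 9.32 mg × (64 mL / 400 mL) = 1.49 mg
cellobiose: 6.73 g × (64 mL / 400 mL) = 1.08 g
sodium citrate dihydrate: 1.19 g × (64 mL / 400 mL) = 0.19 g
L-cysteine hydrochloride: 0.361 g × (64 mL / 400 mL) = 0.05776 g = 57.76 mg
calcium chloride dihydrate: 0.347 g × (64 mL / 400 mL) = 0.05552 g = 55.52 mg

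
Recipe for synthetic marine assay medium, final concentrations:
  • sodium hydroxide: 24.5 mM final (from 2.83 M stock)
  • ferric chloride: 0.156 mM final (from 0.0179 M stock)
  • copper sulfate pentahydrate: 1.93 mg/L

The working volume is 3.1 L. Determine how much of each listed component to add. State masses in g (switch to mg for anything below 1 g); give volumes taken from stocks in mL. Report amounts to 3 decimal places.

sodium hydroxide 26.837 mL; ferric chloride 27.017 mL; copper sulfate pentahydrate 5.983 mg

Working volume: 3.1 L.
sodium hydroxide: dilute stock: 24.5 mM × 3100 mL ÷ 2830 mM = 26.837 mL
ferric chloride: C1V1 = C2V2 → 0.156 mM × 3100 mL ÷ 17.9 mM = 27.017 mL
copper sulfate pentahydrate: 1.93 mg/L × 3.1 L = 5.983 mg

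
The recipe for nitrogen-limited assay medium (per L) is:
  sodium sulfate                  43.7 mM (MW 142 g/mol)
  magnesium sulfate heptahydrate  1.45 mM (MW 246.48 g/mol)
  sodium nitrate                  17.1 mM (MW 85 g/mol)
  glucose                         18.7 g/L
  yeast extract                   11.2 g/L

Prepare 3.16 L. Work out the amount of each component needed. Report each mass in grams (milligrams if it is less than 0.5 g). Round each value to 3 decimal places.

sodium sulfate 19.609 g; magnesium sulfate heptahydrate 1.129 g; sodium nitrate 4.593 g; glucose 59.092 g; yeast extract 35.392 g

Working volume: 3.16 L.
sodium sulfate: 43.7 mmol/L × 142 g/mol × 3.16 L ÷ 1000 = 19.609 g
magnesium sulfate heptahydrate: 1.45 mmol/L × 246.48 g/mol × 3.16 L ÷ 1000 = 1.129 g
sodium nitrate: 17.1 mmol/L × 85 g/mol × 3.16 L ÷ 1000 = 4.593 g
glucose: 18.7 g/L × 3.16 L = 59.092 g
yeast extract: 11.2 g/L × 3.16 L = 35.392 g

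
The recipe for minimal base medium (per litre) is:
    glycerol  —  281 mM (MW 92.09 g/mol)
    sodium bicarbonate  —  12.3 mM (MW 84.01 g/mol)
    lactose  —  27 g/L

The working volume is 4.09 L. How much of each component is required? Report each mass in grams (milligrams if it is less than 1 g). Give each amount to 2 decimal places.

Scale factor relative to 1 L: 4.09.
glycerol: 281 mmol/L × 92.09 g/mol × 4.09 L ÷ 1000 = 105.84 g
sodium bicarbonate: 12.3 mmol/L × 84.01 g/mol × 4.09 L ÷ 1000 = 4.23 g
lactose: 27 g/L × 4.09 L = 110.43 g

glycerol 105.84 g; sodium bicarbonate 4.23 g; lactose 110.43 g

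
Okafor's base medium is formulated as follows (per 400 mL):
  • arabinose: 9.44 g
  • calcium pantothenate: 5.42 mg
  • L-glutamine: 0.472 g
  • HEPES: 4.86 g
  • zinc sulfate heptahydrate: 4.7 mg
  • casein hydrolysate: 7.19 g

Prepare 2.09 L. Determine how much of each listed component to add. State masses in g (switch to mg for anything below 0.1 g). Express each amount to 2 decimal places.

Ratio of target to recipe volume: 2090 / 400 = 5.225.
arabinose: 9.44 g × (2090 mL / 400 mL) = 49.32 g
calcium pantothenate: 5.42 mg × (2090 mL / 400 mL) = 28.32 mg
L-glutamine: 0.472 g × (2090 mL / 400 mL) = 2.47 g
HEPES: 4.86 g × (2090 mL / 400 mL) = 25.39 g
zinc sulfate heptahydrate: 4.7 mg × (2090 mL / 400 mL) = 24.56 mg
casein hydrolysate: 7.19 g × (2090 mL / 400 mL) = 37.57 g

arabinose 49.32 g; calcium pantothenate 28.32 mg; L-glutamine 2.47 g; HEPES 25.39 g; zinc sulfate heptahydrate 24.56 mg; casein hydrolysate 37.57 g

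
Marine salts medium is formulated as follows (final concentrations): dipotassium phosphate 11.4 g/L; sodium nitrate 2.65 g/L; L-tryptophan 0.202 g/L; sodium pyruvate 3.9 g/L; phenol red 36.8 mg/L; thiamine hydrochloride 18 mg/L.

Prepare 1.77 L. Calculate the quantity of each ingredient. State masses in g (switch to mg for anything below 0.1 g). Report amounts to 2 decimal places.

Scale factor relative to 1 L: 1.77.
dipotassium phosphate: 11.4 g/L × 1.77 L = 20.18 g
sodium nitrate: 2.65 g/L × 1.77 L = 4.69 g
L-tryptophan: 0.202 g/L × 1.77 L = 0.36 g
sodium pyruvate: 3.9 g/L × 1.77 L = 6.90 g
phenol red: 36.8 mg/L × 1.77 L = 65.14 mg
thiamine hydrochloride: 18 mg/L × 1.77 L = 31.86 mg

dipotassium phosphate 20.18 g; sodium nitrate 4.69 g; L-tryptophan 0.36 g; sodium pyruvate 6.90 g; phenol red 65.14 mg; thiamine hydrochloride 31.86 mg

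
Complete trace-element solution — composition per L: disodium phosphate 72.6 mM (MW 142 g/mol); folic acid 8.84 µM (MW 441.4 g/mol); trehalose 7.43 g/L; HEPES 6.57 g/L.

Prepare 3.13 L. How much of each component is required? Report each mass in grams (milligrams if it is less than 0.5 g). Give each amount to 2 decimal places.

Scale factor relative to 1 L: 3.13.
disodium phosphate: 72.6 mmol/L × 142 g/mol × 3.13 L ÷ 1000 = 32.27 g
folic acid: 8.84 µmol/L × 441.4 g/mol × 3.13 L ÷ 1000 = 12.21 mg
trehalose: 7.43 g/L × 3.13 L = 23.26 g
HEPES: 6.57 g/L × 3.13 L = 20.56 g

disodium phosphate 32.27 g; folic acid 12.21 mg; trehalose 23.26 g; HEPES 20.56 g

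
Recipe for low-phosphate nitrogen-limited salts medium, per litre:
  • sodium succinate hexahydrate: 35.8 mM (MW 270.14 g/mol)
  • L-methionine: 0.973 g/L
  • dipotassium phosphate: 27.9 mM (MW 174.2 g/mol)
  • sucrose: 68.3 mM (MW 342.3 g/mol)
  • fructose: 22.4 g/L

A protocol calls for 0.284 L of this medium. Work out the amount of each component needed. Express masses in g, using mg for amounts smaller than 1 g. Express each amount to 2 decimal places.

sodium succinate hexahydrate 2.75 g; L-methionine 276.33 mg; dipotassium phosphate 1.38 g; sucrose 6.64 g; fructose 6.36 g

Scale factor relative to 1 L: 0.284.
sodium succinate hexahydrate: 35.8 mmol/L × 270.14 g/mol × 0.284 L ÷ 1000 = 2.75 g
L-methionine: 0.973 g/L × 0.284 L = 0.276332 g = 276.33 mg
dipotassium phosphate: 27.9 mmol/L × 174.2 g/mol × 0.284 L ÷ 1000 = 1.38 g
sucrose: 68.3 mmol/L × 342.3 g/mol × 0.284 L ÷ 1000 = 6.64 g
fructose: 22.4 g/L × 0.284 L = 6.36 g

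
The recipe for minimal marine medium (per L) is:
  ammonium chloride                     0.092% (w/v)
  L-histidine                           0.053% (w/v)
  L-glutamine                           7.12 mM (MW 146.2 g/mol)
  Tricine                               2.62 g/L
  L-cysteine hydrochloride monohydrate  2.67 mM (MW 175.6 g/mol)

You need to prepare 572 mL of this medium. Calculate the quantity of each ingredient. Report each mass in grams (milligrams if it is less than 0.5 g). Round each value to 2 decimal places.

ammonium chloride 0.53 g; L-histidine 303.16 mg; L-glutamine 0.60 g; Tricine 1.50 g; L-cysteine hydrochloride monohydrate 268.18 mg

Working volume: 572 mL = 0.572 L.
ammonium chloride: 0.092 g per 100 mL × 572 mL ÷ 100 = 0.53 g
L-histidine: 0.053% w/v = 0.53 g/L → 0.53 × 0.572 L = 0.30316 g = 303.16 mg
L-glutamine: 7.12 mmol/L × 146.2 g/mol × 0.572 L ÷ 1000 = 0.60 g
Tricine: 2.62 g/L × 0.572 L = 1.50 g
L-cysteine hydrochloride monohydrate: 2.67 mmol/L × 175.6 mg/mmol × 0.572 L = 268.18 mg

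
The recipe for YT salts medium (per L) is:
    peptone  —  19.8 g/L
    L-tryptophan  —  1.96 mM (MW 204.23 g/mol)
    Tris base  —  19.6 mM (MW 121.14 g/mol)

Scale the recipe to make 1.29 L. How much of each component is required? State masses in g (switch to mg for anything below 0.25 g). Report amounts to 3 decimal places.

Working volume: 1.29 L.
peptone: 19.8 g/L × 1.29 L = 25.542 g
L-tryptophan: 1.96 mmol/L × 204.23 g/mol × 1.29 L ÷ 1000 = 0.516 g
Tris base: 19.6 mmol/L × 121.14 g/mol × 1.29 L ÷ 1000 = 3.063 g

peptone 25.542 g; L-tryptophan 0.516 g; Tris base 3.063 g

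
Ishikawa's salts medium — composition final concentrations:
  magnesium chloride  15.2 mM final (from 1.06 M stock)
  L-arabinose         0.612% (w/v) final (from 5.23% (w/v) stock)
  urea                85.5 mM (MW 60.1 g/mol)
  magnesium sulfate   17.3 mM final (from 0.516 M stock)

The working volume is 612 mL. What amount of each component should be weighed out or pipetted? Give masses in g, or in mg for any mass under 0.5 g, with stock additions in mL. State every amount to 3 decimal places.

magnesium chloride 8.776 mL; L-arabinose 71.615 mL; urea 3.145 g; magnesium sulfate 20.519 mL

Scale factor relative to 1 L: 0.612.
magnesium chloride: C1V1 = C2V2 → 15.2 mM × 612 mL ÷ 1060 mM = 8.776 mL
L-arabinose: dilute stock: 0.612% ÷ 5.23% × 612 mL = 71.615 mL
urea: 85.5 mmol/L × 60.1 g/mol × 0.612 L ÷ 1000 = 3.145 g
magnesium sulfate: dilute stock: 17.3 mM × 612 mL ÷ 516 mM = 20.519 mL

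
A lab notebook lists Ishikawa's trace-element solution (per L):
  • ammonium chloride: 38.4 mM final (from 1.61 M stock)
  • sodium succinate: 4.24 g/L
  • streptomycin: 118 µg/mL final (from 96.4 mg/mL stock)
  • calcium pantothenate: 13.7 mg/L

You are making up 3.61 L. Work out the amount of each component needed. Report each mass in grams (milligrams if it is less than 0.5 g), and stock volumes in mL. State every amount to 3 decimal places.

ammonium chloride 86.102 mL; sodium succinate 15.306 g; streptomycin 4.419 mL; calcium pantothenate 49.457 mg

Scale factor relative to 1 L: 3.61.
ammonium chloride: dilute stock: 38.4 mM × 3610 mL ÷ 1610 mM = 86.102 mL
sodium succinate: 4.24 g/L × 3.61 L = 15.306 g
streptomycin: dilute stock: 118 µg/mL × 3610 mL ÷ 96400 µg/mL = 4.419 mL
calcium pantothenate: 13.7 mg/L × 3.61 L = 49.457 mg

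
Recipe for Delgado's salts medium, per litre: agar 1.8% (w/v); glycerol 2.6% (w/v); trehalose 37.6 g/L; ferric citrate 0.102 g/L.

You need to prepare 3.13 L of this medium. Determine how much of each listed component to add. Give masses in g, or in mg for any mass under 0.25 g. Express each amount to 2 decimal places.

agar 56.34 g; glycerol 81.38 g; trehalose 117.69 g; ferric citrate 0.32 g

Working volume: 3.13 L.
agar: 1.8 g per 100 mL × 3130 mL ÷ 100 = 56.34 g
glycerol: 2.6% w/v = 26 g/L → 26 × 3.13 L = 81.38 g
trehalose: 37.6 g/L × 3.13 L = 117.69 g
ferric citrate: 0.102 g/L × 3.13 L = 0.32 g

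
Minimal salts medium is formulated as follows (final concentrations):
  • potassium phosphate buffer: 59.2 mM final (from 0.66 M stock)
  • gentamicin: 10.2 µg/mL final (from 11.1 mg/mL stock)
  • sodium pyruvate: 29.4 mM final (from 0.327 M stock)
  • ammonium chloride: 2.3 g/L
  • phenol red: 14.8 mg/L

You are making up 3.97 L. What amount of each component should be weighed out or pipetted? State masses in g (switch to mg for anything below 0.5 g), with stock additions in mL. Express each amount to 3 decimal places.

potassium phosphate buffer 356.097 mL; gentamicin 3.648 mL; sodium pyruvate 356.936 mL; ammonium chloride 9.131 g; phenol red 58.756 mg

Scale factor relative to 1 L: 3.97.
potassium phosphate buffer: V = C2·V2/C1 = 59.2 mM × 3970 mL ÷ 660 mM = 356.097 mL
gentamicin: C1V1 = C2V2 → 10.2 µg/mL × 3970 mL ÷ 11100 µg/mL = 3.648 mL
sodium pyruvate: dilute stock: 29.4 mM × 3970 mL ÷ 327 mM = 356.936 mL
ammonium chloride: 2.3 g/L × 3.97 L = 9.131 g
phenol red: 14.8 mg/L × 3.97 L = 58.756 mg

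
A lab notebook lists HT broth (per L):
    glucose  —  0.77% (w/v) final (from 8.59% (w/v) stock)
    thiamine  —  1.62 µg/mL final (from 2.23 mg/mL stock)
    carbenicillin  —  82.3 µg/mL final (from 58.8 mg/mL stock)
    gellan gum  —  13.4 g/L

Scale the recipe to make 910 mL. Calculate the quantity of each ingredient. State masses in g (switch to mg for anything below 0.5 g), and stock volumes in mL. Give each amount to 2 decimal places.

glucose 81.57 mL; thiamine 0.66 mL; carbenicillin 1.27 mL; gellan gum 12.19 g

Working volume: 910 mL = 0.91 L.
glucose: dilute stock: 0.77% ÷ 8.59% × 910 mL = 81.57 mL
thiamine: V = C2·V2/C1 = 1.62 µg/mL × 910 mL ÷ 2230 µg/mL = 0.66 mL
carbenicillin: dilute stock: 82.3 µg/mL × 910 mL ÷ 58800 µg/mL = 1.27 mL
gellan gum: 13.4 g/L × 0.91 L = 12.19 g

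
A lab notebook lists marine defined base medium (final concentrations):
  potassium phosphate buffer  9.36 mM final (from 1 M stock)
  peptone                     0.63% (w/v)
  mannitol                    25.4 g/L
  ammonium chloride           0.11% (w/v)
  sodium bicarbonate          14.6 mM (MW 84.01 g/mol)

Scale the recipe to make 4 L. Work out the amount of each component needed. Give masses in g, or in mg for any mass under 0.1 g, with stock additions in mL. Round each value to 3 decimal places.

potassium phosphate buffer 37.440 mL; peptone 25.200 g; mannitol 101.600 g; ammonium chloride 4.400 g; sodium bicarbonate 4.906 g

Scale factor relative to 1 L: 4.
potassium phosphate buffer: V = C2·V2/C1 = 9.36 mM × 4000 mL ÷ 1000 mM = 37.440 mL
peptone: 0.63 g per 100 mL × 4000 mL ÷ 100 = 25.200 g
mannitol: 25.4 g/L × 4 L = 101.600 g
ammonium chloride: 0.11% w/v = 1.1 g/L → 1.1 × 4 L = 4.400 g
sodium bicarbonate: 14.6 mmol/L × 84.01 g/mol × 4 L ÷ 1000 = 4.906 g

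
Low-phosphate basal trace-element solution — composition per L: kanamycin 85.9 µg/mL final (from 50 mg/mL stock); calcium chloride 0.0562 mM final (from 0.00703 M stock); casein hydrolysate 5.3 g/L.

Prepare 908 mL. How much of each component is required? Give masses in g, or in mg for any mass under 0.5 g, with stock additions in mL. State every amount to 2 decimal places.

kanamycin 1.56 mL; calcium chloride 7.26 mL; casein hydrolysate 4.81 g

Scale factor relative to 1 L: 0.908.
kanamycin: V = C2·V2/C1 = 85.9 µg/mL × 908 mL ÷ 50000 µg/mL = 1.56 mL
calcium chloride: V = C2·V2/C1 = 0.0562 mM × 908 mL ÷ 7.03 mM = 7.26 mL
casein hydrolysate: 5.3 g/L × 0.908 L = 4.81 g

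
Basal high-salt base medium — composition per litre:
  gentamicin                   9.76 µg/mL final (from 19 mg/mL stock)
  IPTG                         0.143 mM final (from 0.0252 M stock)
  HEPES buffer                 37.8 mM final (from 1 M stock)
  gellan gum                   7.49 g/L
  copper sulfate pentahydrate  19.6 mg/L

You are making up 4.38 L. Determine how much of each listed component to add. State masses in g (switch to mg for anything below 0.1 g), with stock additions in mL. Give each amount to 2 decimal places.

Scale factor relative to 1 L: 4.38.
gentamicin: C1V1 = C2V2 → 9.76 µg/mL × 4380 mL ÷ 19000 µg/mL = 2.25 mL
IPTG: V = C2·V2/C1 = 0.143 mM × 4380 mL ÷ 25.2 mM = 24.85 mL
HEPES buffer: V = C2·V2/C1 = 37.8 mM × 4380 mL ÷ 1000 mM = 165.56 mL
gellan gum: 7.49 g/L × 4.38 L = 32.81 g
copper sulfate pentahydrate: 19.6 mg/L × 4.38 L = 85.85 mg

gentamicin 2.25 mL; IPTG 24.85 mL; HEPES buffer 165.56 mL; gellan gum 32.81 g; copper sulfate pentahydrate 85.85 mg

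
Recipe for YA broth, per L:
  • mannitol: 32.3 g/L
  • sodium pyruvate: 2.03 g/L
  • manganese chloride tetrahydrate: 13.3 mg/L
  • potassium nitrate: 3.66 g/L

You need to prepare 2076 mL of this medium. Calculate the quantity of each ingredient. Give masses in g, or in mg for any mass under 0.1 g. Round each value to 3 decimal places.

Target volume = 2076 mL = 2.076 L.
mannitol: 32.3 g/L × 2.076 L = 67.055 g
sodium pyruvate: 2.03 g/L × 2.076 L = 4.214 g
manganese chloride tetrahydrate: 13.3 mg/L × 2.076 L = 27.611 mg
potassium nitrate: 3.66 g/L × 2.076 L = 7.598 g

mannitol 67.055 g; sodium pyruvate 4.214 g; manganese chloride tetrahydrate 27.611 mg; potassium nitrate 7.598 g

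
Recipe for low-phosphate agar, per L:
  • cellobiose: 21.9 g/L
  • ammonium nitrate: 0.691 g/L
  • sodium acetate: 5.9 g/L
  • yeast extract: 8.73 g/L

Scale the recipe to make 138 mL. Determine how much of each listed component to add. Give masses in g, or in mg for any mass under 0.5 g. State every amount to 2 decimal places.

Scale factor relative to 1 L: 0.138.
cellobiose: 21.9 g/L × 0.138 L = 3.02 g
ammonium nitrate: 0.691 g/L × 0.138 L = 0.095358 g = 95.36 mg
sodium acetate: 5.9 g/L × 0.138 L = 0.81 g
yeast extract: 8.73 g/L × 0.138 L = 1.20 g

cellobiose 3.02 g; ammonium nitrate 95.36 mg; sodium acetate 0.81 g; yeast extract 1.20 g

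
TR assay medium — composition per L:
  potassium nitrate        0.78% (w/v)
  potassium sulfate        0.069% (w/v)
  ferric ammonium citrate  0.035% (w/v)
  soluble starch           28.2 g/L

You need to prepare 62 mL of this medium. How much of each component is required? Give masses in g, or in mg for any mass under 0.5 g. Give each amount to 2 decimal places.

Target volume = 62 mL = 0.062 L.
potassium nitrate: 0.78% w/v = 7.8 g/L → 7.8 × 0.062 L = 0.4836 g = 483.60 mg
potassium sulfate: 0.069% w/v = 0.69 g/L → 0.69 × 0.062 L = 0.04278 g = 42.78 mg
ferric ammonium citrate: 0.035 g per 100 mL × 62 mL ÷ 100 = 0.0217 g = 21.70 mg
soluble starch: 28.2 g/L × 0.062 L = 1.75 g

potassium nitrate 483.60 mg; potassium sulfate 42.78 mg; ferric ammonium citrate 21.70 mg; soluble starch 1.75 g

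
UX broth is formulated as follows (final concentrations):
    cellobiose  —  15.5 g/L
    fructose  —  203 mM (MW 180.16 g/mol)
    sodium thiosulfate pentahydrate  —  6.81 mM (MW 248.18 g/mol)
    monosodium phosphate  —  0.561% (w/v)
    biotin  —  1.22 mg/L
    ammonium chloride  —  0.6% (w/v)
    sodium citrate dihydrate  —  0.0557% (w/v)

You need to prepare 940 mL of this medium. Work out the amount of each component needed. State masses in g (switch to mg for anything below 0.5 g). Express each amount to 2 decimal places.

cellobiose 14.57 g; fructose 34.38 g; sodium thiosulfate pentahydrate 1.59 g; monosodium phosphate 5.27 g; biotin 1.15 mg; ammonium chloride 5.64 g; sodium citrate dihydrate 0.52 g

Scale factor relative to 1 L: 0.94.
cellobiose: 15.5 g/L × 0.94 L = 14.57 g
fructose: 203 mmol/L × 180.16 g/mol × 0.94 L ÷ 1000 = 34.38 g
sodium thiosulfate pentahydrate: 6.81 mmol/L × 248.18 g/mol × 0.94 L ÷ 1000 = 1.59 g
monosodium phosphate: 0.561% w/v = 5.61 g/L → 5.61 × 0.94 L = 5.27 g
biotin: 1.22 mg/L × 0.94 L = 1.15 mg
ammonium chloride: 0.6% w/v = 6 g/L → 6 × 0.94 L = 5.64 g
sodium citrate dihydrate: 0.0557 g per 100 mL × 940 mL ÷ 100 = 0.52 g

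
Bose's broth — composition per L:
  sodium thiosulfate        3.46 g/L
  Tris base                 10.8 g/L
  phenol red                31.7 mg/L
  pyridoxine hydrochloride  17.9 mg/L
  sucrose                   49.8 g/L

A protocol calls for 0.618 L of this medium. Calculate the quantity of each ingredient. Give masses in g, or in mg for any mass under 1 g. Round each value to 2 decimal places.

sodium thiosulfate 2.14 g; Tris base 6.67 g; phenol red 19.59 mg; pyridoxine hydrochloride 11.06 mg; sucrose 30.78 g

Scale factor relative to 1 L: 0.618.
sodium thiosulfate: 3.46 g/L × 0.618 L = 2.14 g
Tris base: 10.8 g/L × 0.618 L = 6.67 g
phenol red: 31.7 mg/L × 0.618 L = 19.59 mg
pyridoxine hydrochloride: 17.9 mg/L × 0.618 L = 11.06 mg
sucrose: 49.8 g/L × 0.618 L = 30.78 g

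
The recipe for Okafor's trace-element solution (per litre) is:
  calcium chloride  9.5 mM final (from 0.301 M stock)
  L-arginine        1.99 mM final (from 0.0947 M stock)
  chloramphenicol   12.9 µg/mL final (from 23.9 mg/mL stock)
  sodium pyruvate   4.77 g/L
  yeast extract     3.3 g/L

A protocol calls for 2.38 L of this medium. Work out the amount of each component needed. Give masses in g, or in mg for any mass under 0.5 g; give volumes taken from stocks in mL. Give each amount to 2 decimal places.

calcium chloride 75.12 mL; L-arginine 50.01 mL; chloramphenicol 1.28 mL; sodium pyruvate 11.35 g; yeast extract 7.85 g

Working volume: 2.38 L.
calcium chloride: V = C2·V2/C1 = 9.5 mM × 2380 mL ÷ 301 mM = 75.12 mL
L-arginine: C1V1 = C2V2 → 1.99 mM × 2380 mL ÷ 94.7 mM = 50.01 mL
chloramphenicol: V = C2·V2/C1 = 12.9 µg/mL × 2380 mL ÷ 23900 µg/mL = 1.28 mL
sodium pyruvate: 4.77 g/L × 2.38 L = 11.35 g
yeast extract: 3.3 g/L × 2.38 L = 7.85 g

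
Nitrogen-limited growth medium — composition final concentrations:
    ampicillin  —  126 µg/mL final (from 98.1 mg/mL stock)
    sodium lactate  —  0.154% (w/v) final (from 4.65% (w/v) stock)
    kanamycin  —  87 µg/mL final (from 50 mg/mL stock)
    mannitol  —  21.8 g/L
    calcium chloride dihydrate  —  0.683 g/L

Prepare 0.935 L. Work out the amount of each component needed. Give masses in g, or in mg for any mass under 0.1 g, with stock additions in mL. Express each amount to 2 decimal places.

Scale factor relative to 1 L: 0.935.
ampicillin: C1V1 = C2V2 → 126 µg/mL × 935 mL ÷ 98100 µg/mL = 1.20 mL
sodium lactate: dilute stock: 0.154% ÷ 4.65% × 935 mL = 30.97 mL
kanamycin: C1V1 = C2V2 → 87 µg/mL × 935 mL ÷ 50000 µg/mL = 1.63 mL
mannitol: 21.8 g/L × 0.935 L = 20.38 g
calcium chloride dihydrate: 0.683 g/L × 0.935 L = 0.64 g

ampicillin 1.20 mL; sodium lactate 30.97 mL; kanamycin 1.63 mL; mannitol 20.38 g; calcium chloride dihydrate 0.64 g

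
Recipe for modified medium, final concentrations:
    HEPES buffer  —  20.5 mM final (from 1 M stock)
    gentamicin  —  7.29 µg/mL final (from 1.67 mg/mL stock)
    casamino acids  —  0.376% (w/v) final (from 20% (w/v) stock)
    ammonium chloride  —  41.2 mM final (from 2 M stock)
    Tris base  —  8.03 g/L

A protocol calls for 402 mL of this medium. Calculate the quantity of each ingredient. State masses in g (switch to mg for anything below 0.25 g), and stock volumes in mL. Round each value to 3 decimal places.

Working volume: 402 mL = 0.402 L.
HEPES buffer: V = C2·V2/C1 = 20.5 mM × 402 mL ÷ 1000 mM = 8.241 mL
gentamicin: C1V1 = C2V2 → 7.29 µg/mL × 402 mL ÷ 1670 µg/mL = 1.755 mL
casamino acids: dilute stock: 0.376% ÷ 20% × 402 mL = 7.558 mL
ammonium chloride: C1V1 = C2V2 → 41.2 mM × 402 mL ÷ 2000 mM = 8.281 mL
Tris base: 8.03 g/L × 0.402 L = 3.228 g

HEPES buffer 8.241 mL; gentamicin 1.755 mL; casamino acids 7.558 mL; ammonium chloride 8.281 mL; Tris base 3.228 g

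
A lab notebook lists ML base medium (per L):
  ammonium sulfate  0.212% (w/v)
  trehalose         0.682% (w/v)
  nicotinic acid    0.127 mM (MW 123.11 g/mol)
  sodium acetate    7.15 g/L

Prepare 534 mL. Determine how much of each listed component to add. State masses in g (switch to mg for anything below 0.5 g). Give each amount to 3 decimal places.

ammonium sulfate 1.132 g; trehalose 3.642 g; nicotinic acid 8.349 mg; sodium acetate 3.818 g

Scale factor relative to 1 L: 0.534.
ammonium sulfate: 0.212% w/v = 2.12 g/L → 2.12 × 0.534 L = 1.132 g
trehalose: 0.682% w/v = 6.82 g/L → 6.82 × 0.534 L = 3.642 g
nicotinic acid: 0.127 mmol/L × 123.11 mg/mmol × 0.534 L = 8.349 mg
sodium acetate: 7.15 g/L × 0.534 L = 3.818 g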